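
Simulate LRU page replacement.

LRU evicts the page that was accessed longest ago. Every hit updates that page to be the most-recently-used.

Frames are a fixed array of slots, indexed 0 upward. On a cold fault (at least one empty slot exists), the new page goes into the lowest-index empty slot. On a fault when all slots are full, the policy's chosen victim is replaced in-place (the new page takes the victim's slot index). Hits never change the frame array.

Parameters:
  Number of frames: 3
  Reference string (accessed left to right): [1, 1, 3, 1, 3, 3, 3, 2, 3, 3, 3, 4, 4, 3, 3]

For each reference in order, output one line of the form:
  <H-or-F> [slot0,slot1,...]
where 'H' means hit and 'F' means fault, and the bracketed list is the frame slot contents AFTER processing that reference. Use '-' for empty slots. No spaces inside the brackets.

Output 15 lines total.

F [1,-,-]
H [1,-,-]
F [1,3,-]
H [1,3,-]
H [1,3,-]
H [1,3,-]
H [1,3,-]
F [1,3,2]
H [1,3,2]
H [1,3,2]
H [1,3,2]
F [4,3,2]
H [4,3,2]
H [4,3,2]
H [4,3,2]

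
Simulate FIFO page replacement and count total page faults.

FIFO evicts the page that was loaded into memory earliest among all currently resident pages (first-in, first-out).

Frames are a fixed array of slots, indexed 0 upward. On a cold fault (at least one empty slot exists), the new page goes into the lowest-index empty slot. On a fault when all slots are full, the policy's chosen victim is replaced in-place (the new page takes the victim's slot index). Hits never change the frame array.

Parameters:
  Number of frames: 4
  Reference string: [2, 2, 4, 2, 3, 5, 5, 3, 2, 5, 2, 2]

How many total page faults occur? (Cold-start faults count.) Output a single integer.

Step 0: ref 2 → FAULT, frames=[2,-,-,-]
Step 1: ref 2 → HIT, frames=[2,-,-,-]
Step 2: ref 4 → FAULT, frames=[2,4,-,-]
Step 3: ref 2 → HIT, frames=[2,4,-,-]
Step 4: ref 3 → FAULT, frames=[2,4,3,-]
Step 5: ref 5 → FAULT, frames=[2,4,3,5]
Step 6: ref 5 → HIT, frames=[2,4,3,5]
Step 7: ref 3 → HIT, frames=[2,4,3,5]
Step 8: ref 2 → HIT, frames=[2,4,3,5]
Step 9: ref 5 → HIT, frames=[2,4,3,5]
Step 10: ref 2 → HIT, frames=[2,4,3,5]
Step 11: ref 2 → HIT, frames=[2,4,3,5]
Total faults: 4

Answer: 4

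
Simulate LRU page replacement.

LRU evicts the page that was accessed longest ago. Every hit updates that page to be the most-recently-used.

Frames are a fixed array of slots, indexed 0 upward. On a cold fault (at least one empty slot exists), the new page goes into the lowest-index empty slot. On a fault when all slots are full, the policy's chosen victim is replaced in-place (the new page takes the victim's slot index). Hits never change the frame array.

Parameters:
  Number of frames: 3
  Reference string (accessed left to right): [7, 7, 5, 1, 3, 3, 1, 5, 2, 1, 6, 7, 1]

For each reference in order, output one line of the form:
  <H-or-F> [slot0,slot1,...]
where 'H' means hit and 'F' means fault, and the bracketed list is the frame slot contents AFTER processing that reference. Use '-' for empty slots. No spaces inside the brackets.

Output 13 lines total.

F [7,-,-]
H [7,-,-]
F [7,5,-]
F [7,5,1]
F [3,5,1]
H [3,5,1]
H [3,5,1]
H [3,5,1]
F [2,5,1]
H [2,5,1]
F [2,6,1]
F [7,6,1]
H [7,6,1]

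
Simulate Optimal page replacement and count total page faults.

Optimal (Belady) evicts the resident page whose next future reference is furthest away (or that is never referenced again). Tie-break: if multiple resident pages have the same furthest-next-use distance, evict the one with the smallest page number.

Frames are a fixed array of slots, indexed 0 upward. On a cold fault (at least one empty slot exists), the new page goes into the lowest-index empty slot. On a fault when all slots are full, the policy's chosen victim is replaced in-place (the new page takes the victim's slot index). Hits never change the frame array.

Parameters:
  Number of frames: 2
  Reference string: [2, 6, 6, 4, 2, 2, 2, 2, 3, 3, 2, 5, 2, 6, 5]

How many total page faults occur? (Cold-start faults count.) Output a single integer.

Step 0: ref 2 → FAULT, frames=[2,-]
Step 1: ref 6 → FAULT, frames=[2,6]
Step 2: ref 6 → HIT, frames=[2,6]
Step 3: ref 4 → FAULT (evict 6), frames=[2,4]
Step 4: ref 2 → HIT, frames=[2,4]
Step 5: ref 2 → HIT, frames=[2,4]
Step 6: ref 2 → HIT, frames=[2,4]
Step 7: ref 2 → HIT, frames=[2,4]
Step 8: ref 3 → FAULT (evict 4), frames=[2,3]
Step 9: ref 3 → HIT, frames=[2,3]
Step 10: ref 2 → HIT, frames=[2,3]
Step 11: ref 5 → FAULT (evict 3), frames=[2,5]
Step 12: ref 2 → HIT, frames=[2,5]
Step 13: ref 6 → FAULT (evict 2), frames=[6,5]
Step 14: ref 5 → HIT, frames=[6,5]
Total faults: 6

Answer: 6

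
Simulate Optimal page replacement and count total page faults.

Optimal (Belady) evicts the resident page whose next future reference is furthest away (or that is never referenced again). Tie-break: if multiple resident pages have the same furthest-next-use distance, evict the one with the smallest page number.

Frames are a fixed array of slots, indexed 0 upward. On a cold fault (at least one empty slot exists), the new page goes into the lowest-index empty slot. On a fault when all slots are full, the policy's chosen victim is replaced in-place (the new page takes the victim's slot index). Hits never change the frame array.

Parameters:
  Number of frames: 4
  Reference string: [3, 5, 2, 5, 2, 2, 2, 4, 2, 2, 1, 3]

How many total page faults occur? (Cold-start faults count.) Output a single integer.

Step 0: ref 3 → FAULT, frames=[3,-,-,-]
Step 1: ref 5 → FAULT, frames=[3,5,-,-]
Step 2: ref 2 → FAULT, frames=[3,5,2,-]
Step 3: ref 5 → HIT, frames=[3,5,2,-]
Step 4: ref 2 → HIT, frames=[3,5,2,-]
Step 5: ref 2 → HIT, frames=[3,5,2,-]
Step 6: ref 2 → HIT, frames=[3,5,2,-]
Step 7: ref 4 → FAULT, frames=[3,5,2,4]
Step 8: ref 2 → HIT, frames=[3,5,2,4]
Step 9: ref 2 → HIT, frames=[3,5,2,4]
Step 10: ref 1 → FAULT (evict 2), frames=[3,5,1,4]
Step 11: ref 3 → HIT, frames=[3,5,1,4]
Total faults: 5

Answer: 5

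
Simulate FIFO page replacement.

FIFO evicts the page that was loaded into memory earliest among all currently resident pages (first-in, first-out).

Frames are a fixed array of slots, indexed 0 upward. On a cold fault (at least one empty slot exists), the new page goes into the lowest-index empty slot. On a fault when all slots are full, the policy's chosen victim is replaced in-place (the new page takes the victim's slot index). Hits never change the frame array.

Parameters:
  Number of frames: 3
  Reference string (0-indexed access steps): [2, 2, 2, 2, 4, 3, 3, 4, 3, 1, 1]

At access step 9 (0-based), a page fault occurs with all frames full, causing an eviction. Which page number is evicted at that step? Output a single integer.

Answer: 2

Derivation:
Step 0: ref 2 -> FAULT, frames=[2,-,-]
Step 1: ref 2 -> HIT, frames=[2,-,-]
Step 2: ref 2 -> HIT, frames=[2,-,-]
Step 3: ref 2 -> HIT, frames=[2,-,-]
Step 4: ref 4 -> FAULT, frames=[2,4,-]
Step 5: ref 3 -> FAULT, frames=[2,4,3]
Step 6: ref 3 -> HIT, frames=[2,4,3]
Step 7: ref 4 -> HIT, frames=[2,4,3]
Step 8: ref 3 -> HIT, frames=[2,4,3]
Step 9: ref 1 -> FAULT, evict 2, frames=[1,4,3]
At step 9: evicted page 2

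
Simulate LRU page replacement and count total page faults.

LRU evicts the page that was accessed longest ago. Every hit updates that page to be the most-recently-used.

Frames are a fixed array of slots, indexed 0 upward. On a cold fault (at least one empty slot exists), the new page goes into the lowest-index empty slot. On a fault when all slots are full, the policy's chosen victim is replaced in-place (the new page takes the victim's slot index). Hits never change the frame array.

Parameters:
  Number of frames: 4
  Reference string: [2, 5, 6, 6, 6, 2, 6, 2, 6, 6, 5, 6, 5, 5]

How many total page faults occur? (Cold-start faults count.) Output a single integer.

Answer: 3

Derivation:
Step 0: ref 2 → FAULT, frames=[2,-,-,-]
Step 1: ref 5 → FAULT, frames=[2,5,-,-]
Step 2: ref 6 → FAULT, frames=[2,5,6,-]
Step 3: ref 6 → HIT, frames=[2,5,6,-]
Step 4: ref 6 → HIT, frames=[2,5,6,-]
Step 5: ref 2 → HIT, frames=[2,5,6,-]
Step 6: ref 6 → HIT, frames=[2,5,6,-]
Step 7: ref 2 → HIT, frames=[2,5,6,-]
Step 8: ref 6 → HIT, frames=[2,5,6,-]
Step 9: ref 6 → HIT, frames=[2,5,6,-]
Step 10: ref 5 → HIT, frames=[2,5,6,-]
Step 11: ref 6 → HIT, frames=[2,5,6,-]
Step 12: ref 5 → HIT, frames=[2,5,6,-]
Step 13: ref 5 → HIT, frames=[2,5,6,-]
Total faults: 3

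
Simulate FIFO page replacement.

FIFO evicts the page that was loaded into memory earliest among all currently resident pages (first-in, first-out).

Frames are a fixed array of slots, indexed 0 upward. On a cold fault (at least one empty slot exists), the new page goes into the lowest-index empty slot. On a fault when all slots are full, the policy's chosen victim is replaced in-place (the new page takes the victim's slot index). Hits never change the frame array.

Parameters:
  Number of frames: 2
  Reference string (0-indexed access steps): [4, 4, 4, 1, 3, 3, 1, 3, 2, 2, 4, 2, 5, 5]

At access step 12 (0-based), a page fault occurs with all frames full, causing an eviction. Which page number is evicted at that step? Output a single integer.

Step 0: ref 4 -> FAULT, frames=[4,-]
Step 1: ref 4 -> HIT, frames=[4,-]
Step 2: ref 4 -> HIT, frames=[4,-]
Step 3: ref 1 -> FAULT, frames=[4,1]
Step 4: ref 3 -> FAULT, evict 4, frames=[3,1]
Step 5: ref 3 -> HIT, frames=[3,1]
Step 6: ref 1 -> HIT, frames=[3,1]
Step 7: ref 3 -> HIT, frames=[3,1]
Step 8: ref 2 -> FAULT, evict 1, frames=[3,2]
Step 9: ref 2 -> HIT, frames=[3,2]
Step 10: ref 4 -> FAULT, evict 3, frames=[4,2]
Step 11: ref 2 -> HIT, frames=[4,2]
Step 12: ref 5 -> FAULT, evict 2, frames=[4,5]
At step 12: evicted page 2

Answer: 2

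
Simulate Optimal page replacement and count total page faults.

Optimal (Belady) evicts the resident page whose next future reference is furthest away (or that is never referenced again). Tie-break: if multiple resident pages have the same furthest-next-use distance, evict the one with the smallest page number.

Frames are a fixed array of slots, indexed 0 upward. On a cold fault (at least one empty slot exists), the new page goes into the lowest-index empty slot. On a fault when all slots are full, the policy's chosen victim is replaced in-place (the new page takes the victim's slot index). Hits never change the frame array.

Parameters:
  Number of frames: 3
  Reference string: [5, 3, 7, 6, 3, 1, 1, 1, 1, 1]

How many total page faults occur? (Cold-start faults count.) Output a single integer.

Step 0: ref 5 → FAULT, frames=[5,-,-]
Step 1: ref 3 → FAULT, frames=[5,3,-]
Step 2: ref 7 → FAULT, frames=[5,3,7]
Step 3: ref 6 → FAULT (evict 5), frames=[6,3,7]
Step 4: ref 3 → HIT, frames=[6,3,7]
Step 5: ref 1 → FAULT (evict 3), frames=[6,1,7]
Step 6: ref 1 → HIT, frames=[6,1,7]
Step 7: ref 1 → HIT, frames=[6,1,7]
Step 8: ref 1 → HIT, frames=[6,1,7]
Step 9: ref 1 → HIT, frames=[6,1,7]
Total faults: 5

Answer: 5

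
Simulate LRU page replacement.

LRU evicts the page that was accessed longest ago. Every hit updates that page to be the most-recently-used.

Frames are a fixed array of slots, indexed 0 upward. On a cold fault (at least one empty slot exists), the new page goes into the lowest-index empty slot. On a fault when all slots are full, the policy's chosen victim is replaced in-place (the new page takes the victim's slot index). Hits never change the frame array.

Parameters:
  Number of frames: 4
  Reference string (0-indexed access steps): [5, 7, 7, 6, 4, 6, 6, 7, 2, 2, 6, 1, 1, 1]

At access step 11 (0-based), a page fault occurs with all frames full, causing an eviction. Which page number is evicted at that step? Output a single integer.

Answer: 4

Derivation:
Step 0: ref 5 -> FAULT, frames=[5,-,-,-]
Step 1: ref 7 -> FAULT, frames=[5,7,-,-]
Step 2: ref 7 -> HIT, frames=[5,7,-,-]
Step 3: ref 6 -> FAULT, frames=[5,7,6,-]
Step 4: ref 4 -> FAULT, frames=[5,7,6,4]
Step 5: ref 6 -> HIT, frames=[5,7,6,4]
Step 6: ref 6 -> HIT, frames=[5,7,6,4]
Step 7: ref 7 -> HIT, frames=[5,7,6,4]
Step 8: ref 2 -> FAULT, evict 5, frames=[2,7,6,4]
Step 9: ref 2 -> HIT, frames=[2,7,6,4]
Step 10: ref 6 -> HIT, frames=[2,7,6,4]
Step 11: ref 1 -> FAULT, evict 4, frames=[2,7,6,1]
At step 11: evicted page 4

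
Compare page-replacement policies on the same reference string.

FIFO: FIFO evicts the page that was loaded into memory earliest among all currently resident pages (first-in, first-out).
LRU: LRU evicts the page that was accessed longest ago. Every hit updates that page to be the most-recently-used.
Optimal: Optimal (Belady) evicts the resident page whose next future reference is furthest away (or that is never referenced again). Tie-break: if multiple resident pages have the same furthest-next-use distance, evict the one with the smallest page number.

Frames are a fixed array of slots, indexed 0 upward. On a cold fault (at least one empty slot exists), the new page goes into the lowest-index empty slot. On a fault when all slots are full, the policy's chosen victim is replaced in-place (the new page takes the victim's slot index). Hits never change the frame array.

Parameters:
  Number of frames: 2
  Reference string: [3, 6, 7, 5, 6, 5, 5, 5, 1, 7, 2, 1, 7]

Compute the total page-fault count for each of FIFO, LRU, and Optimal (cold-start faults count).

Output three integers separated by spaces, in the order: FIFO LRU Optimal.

Answer: 10 10 8

Derivation:
--- FIFO ---
  step 0: ref 3 -> FAULT, frames=[3,-] (faults so far: 1)
  step 1: ref 6 -> FAULT, frames=[3,6] (faults so far: 2)
  step 2: ref 7 -> FAULT, evict 3, frames=[7,6] (faults so far: 3)
  step 3: ref 5 -> FAULT, evict 6, frames=[7,5] (faults so far: 4)
  step 4: ref 6 -> FAULT, evict 7, frames=[6,5] (faults so far: 5)
  step 5: ref 5 -> HIT, frames=[6,5] (faults so far: 5)
  step 6: ref 5 -> HIT, frames=[6,5] (faults so far: 5)
  step 7: ref 5 -> HIT, frames=[6,5] (faults so far: 5)
  step 8: ref 1 -> FAULT, evict 5, frames=[6,1] (faults so far: 6)
  step 9: ref 7 -> FAULT, evict 6, frames=[7,1] (faults so far: 7)
  step 10: ref 2 -> FAULT, evict 1, frames=[7,2] (faults so far: 8)
  step 11: ref 1 -> FAULT, evict 7, frames=[1,2] (faults so far: 9)
  step 12: ref 7 -> FAULT, evict 2, frames=[1,7] (faults so far: 10)
  FIFO total faults: 10
--- LRU ---
  step 0: ref 3 -> FAULT, frames=[3,-] (faults so far: 1)
  step 1: ref 6 -> FAULT, frames=[3,6] (faults so far: 2)
  step 2: ref 7 -> FAULT, evict 3, frames=[7,6] (faults so far: 3)
  step 3: ref 5 -> FAULT, evict 6, frames=[7,5] (faults so far: 4)
  step 4: ref 6 -> FAULT, evict 7, frames=[6,5] (faults so far: 5)
  step 5: ref 5 -> HIT, frames=[6,5] (faults so far: 5)
  step 6: ref 5 -> HIT, frames=[6,5] (faults so far: 5)
  step 7: ref 5 -> HIT, frames=[6,5] (faults so far: 5)
  step 8: ref 1 -> FAULT, evict 6, frames=[1,5] (faults so far: 6)
  step 9: ref 7 -> FAULT, evict 5, frames=[1,7] (faults so far: 7)
  step 10: ref 2 -> FAULT, evict 1, frames=[2,7] (faults so far: 8)
  step 11: ref 1 -> FAULT, evict 7, frames=[2,1] (faults so far: 9)
  step 12: ref 7 -> FAULT, evict 2, frames=[7,1] (faults so far: 10)
  LRU total faults: 10
--- Optimal ---
  step 0: ref 3 -> FAULT, frames=[3,-] (faults so far: 1)
  step 1: ref 6 -> FAULT, frames=[3,6] (faults so far: 2)
  step 2: ref 7 -> FAULT, evict 3, frames=[7,6] (faults so far: 3)
  step 3: ref 5 -> FAULT, evict 7, frames=[5,6] (faults so far: 4)
  step 4: ref 6 -> HIT, frames=[5,6] (faults so far: 4)
  step 5: ref 5 -> HIT, frames=[5,6] (faults so far: 4)
  step 6: ref 5 -> HIT, frames=[5,6] (faults so far: 4)
  step 7: ref 5 -> HIT, frames=[5,6] (faults so far: 4)
  step 8: ref 1 -> FAULT, evict 5, frames=[1,6] (faults so far: 5)
  step 9: ref 7 -> FAULT, evict 6, frames=[1,7] (faults so far: 6)
  step 10: ref 2 -> FAULT, evict 7, frames=[1,2] (faults so far: 7)
  step 11: ref 1 -> HIT, frames=[1,2] (faults so far: 7)
  step 12: ref 7 -> FAULT, evict 1, frames=[7,2] (faults so far: 8)
  Optimal total faults: 8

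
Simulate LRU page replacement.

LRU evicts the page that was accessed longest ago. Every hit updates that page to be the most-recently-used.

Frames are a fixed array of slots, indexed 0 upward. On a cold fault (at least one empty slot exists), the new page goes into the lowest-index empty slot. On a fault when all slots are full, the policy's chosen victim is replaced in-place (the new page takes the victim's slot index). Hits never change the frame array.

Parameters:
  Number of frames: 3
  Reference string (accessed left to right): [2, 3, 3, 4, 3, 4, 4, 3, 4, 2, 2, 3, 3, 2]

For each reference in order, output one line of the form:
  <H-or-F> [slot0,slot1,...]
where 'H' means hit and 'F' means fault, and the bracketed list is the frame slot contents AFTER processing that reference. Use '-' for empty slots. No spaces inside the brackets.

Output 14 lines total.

F [2,-,-]
F [2,3,-]
H [2,3,-]
F [2,3,4]
H [2,3,4]
H [2,3,4]
H [2,3,4]
H [2,3,4]
H [2,3,4]
H [2,3,4]
H [2,3,4]
H [2,3,4]
H [2,3,4]
H [2,3,4]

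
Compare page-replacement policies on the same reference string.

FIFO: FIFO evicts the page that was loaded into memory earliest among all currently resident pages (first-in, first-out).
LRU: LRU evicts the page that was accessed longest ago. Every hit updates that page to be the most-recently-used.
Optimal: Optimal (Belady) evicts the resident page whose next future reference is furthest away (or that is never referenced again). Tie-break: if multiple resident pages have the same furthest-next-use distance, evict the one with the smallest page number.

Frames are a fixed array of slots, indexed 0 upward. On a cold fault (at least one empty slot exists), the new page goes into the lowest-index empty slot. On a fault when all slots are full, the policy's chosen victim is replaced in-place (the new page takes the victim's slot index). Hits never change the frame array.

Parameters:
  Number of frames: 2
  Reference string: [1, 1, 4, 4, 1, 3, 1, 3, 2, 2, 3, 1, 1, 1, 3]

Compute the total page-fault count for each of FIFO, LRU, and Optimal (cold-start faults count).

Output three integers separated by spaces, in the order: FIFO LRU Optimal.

Answer: 7 5 5

Derivation:
--- FIFO ---
  step 0: ref 1 -> FAULT, frames=[1,-] (faults so far: 1)
  step 1: ref 1 -> HIT, frames=[1,-] (faults so far: 1)
  step 2: ref 4 -> FAULT, frames=[1,4] (faults so far: 2)
  step 3: ref 4 -> HIT, frames=[1,4] (faults so far: 2)
  step 4: ref 1 -> HIT, frames=[1,4] (faults so far: 2)
  step 5: ref 3 -> FAULT, evict 1, frames=[3,4] (faults so far: 3)
  step 6: ref 1 -> FAULT, evict 4, frames=[3,1] (faults so far: 4)
  step 7: ref 3 -> HIT, frames=[3,1] (faults so far: 4)
  step 8: ref 2 -> FAULT, evict 3, frames=[2,1] (faults so far: 5)
  step 9: ref 2 -> HIT, frames=[2,1] (faults so far: 5)
  step 10: ref 3 -> FAULT, evict 1, frames=[2,3] (faults so far: 6)
  step 11: ref 1 -> FAULT, evict 2, frames=[1,3] (faults so far: 7)
  step 12: ref 1 -> HIT, frames=[1,3] (faults so far: 7)
  step 13: ref 1 -> HIT, frames=[1,3] (faults so far: 7)
  step 14: ref 3 -> HIT, frames=[1,3] (faults so far: 7)
  FIFO total faults: 7
--- LRU ---
  step 0: ref 1 -> FAULT, frames=[1,-] (faults so far: 1)
  step 1: ref 1 -> HIT, frames=[1,-] (faults so far: 1)
  step 2: ref 4 -> FAULT, frames=[1,4] (faults so far: 2)
  step 3: ref 4 -> HIT, frames=[1,4] (faults so far: 2)
  step 4: ref 1 -> HIT, frames=[1,4] (faults so far: 2)
  step 5: ref 3 -> FAULT, evict 4, frames=[1,3] (faults so far: 3)
  step 6: ref 1 -> HIT, frames=[1,3] (faults so far: 3)
  step 7: ref 3 -> HIT, frames=[1,3] (faults so far: 3)
  step 8: ref 2 -> FAULT, evict 1, frames=[2,3] (faults so far: 4)
  step 9: ref 2 -> HIT, frames=[2,3] (faults so far: 4)
  step 10: ref 3 -> HIT, frames=[2,3] (faults so far: 4)
  step 11: ref 1 -> FAULT, evict 2, frames=[1,3] (faults so far: 5)
  step 12: ref 1 -> HIT, frames=[1,3] (faults so far: 5)
  step 13: ref 1 -> HIT, frames=[1,3] (faults so far: 5)
  step 14: ref 3 -> HIT, frames=[1,3] (faults so far: 5)
  LRU total faults: 5
--- Optimal ---
  step 0: ref 1 -> FAULT, frames=[1,-] (faults so far: 1)
  step 1: ref 1 -> HIT, frames=[1,-] (faults so far: 1)
  step 2: ref 4 -> FAULT, frames=[1,4] (faults so far: 2)
  step 3: ref 4 -> HIT, frames=[1,4] (faults so far: 2)
  step 4: ref 1 -> HIT, frames=[1,4] (faults so far: 2)
  step 5: ref 3 -> FAULT, evict 4, frames=[1,3] (faults so far: 3)
  step 6: ref 1 -> HIT, frames=[1,3] (faults so far: 3)
  step 7: ref 3 -> HIT, frames=[1,3] (faults so far: 3)
  step 8: ref 2 -> FAULT, evict 1, frames=[2,3] (faults so far: 4)
  step 9: ref 2 -> HIT, frames=[2,3] (faults so far: 4)
  step 10: ref 3 -> HIT, frames=[2,3] (faults so far: 4)
  step 11: ref 1 -> FAULT, evict 2, frames=[1,3] (faults so far: 5)
  step 12: ref 1 -> HIT, frames=[1,3] (faults so far: 5)
  step 13: ref 1 -> HIT, frames=[1,3] (faults so far: 5)
  step 14: ref 3 -> HIT, frames=[1,3] (faults so far: 5)
  Optimal total faults: 5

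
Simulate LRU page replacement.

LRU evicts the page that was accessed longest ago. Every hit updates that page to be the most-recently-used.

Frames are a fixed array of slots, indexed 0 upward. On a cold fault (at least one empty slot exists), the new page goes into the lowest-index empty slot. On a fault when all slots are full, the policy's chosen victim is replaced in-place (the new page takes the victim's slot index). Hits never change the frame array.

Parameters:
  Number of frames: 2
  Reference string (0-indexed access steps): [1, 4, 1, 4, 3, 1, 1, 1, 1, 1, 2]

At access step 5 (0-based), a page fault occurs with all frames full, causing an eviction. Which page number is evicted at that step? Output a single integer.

Step 0: ref 1 -> FAULT, frames=[1,-]
Step 1: ref 4 -> FAULT, frames=[1,4]
Step 2: ref 1 -> HIT, frames=[1,4]
Step 3: ref 4 -> HIT, frames=[1,4]
Step 4: ref 3 -> FAULT, evict 1, frames=[3,4]
Step 5: ref 1 -> FAULT, evict 4, frames=[3,1]
At step 5: evicted page 4

Answer: 4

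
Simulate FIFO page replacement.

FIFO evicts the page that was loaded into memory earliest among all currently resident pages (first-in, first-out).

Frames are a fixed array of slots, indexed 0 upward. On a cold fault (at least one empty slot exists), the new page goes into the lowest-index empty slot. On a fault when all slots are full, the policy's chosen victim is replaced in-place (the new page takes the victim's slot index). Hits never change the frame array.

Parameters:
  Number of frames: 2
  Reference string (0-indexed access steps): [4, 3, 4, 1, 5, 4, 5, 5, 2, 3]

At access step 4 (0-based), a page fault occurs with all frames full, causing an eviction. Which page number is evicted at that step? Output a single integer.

Step 0: ref 4 -> FAULT, frames=[4,-]
Step 1: ref 3 -> FAULT, frames=[4,3]
Step 2: ref 4 -> HIT, frames=[4,3]
Step 3: ref 1 -> FAULT, evict 4, frames=[1,3]
Step 4: ref 5 -> FAULT, evict 3, frames=[1,5]
At step 4: evicted page 3

Answer: 3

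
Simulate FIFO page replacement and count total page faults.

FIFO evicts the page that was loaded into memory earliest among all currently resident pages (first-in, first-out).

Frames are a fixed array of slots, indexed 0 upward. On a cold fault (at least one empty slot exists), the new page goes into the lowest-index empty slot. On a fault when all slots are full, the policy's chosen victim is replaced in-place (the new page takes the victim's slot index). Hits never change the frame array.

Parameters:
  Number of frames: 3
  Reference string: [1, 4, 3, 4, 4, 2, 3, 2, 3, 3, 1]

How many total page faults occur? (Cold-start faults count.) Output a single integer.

Step 0: ref 1 → FAULT, frames=[1,-,-]
Step 1: ref 4 → FAULT, frames=[1,4,-]
Step 2: ref 3 → FAULT, frames=[1,4,3]
Step 3: ref 4 → HIT, frames=[1,4,3]
Step 4: ref 4 → HIT, frames=[1,4,3]
Step 5: ref 2 → FAULT (evict 1), frames=[2,4,3]
Step 6: ref 3 → HIT, frames=[2,4,3]
Step 7: ref 2 → HIT, frames=[2,4,3]
Step 8: ref 3 → HIT, frames=[2,4,3]
Step 9: ref 3 → HIT, frames=[2,4,3]
Step 10: ref 1 → FAULT (evict 4), frames=[2,1,3]
Total faults: 5

Answer: 5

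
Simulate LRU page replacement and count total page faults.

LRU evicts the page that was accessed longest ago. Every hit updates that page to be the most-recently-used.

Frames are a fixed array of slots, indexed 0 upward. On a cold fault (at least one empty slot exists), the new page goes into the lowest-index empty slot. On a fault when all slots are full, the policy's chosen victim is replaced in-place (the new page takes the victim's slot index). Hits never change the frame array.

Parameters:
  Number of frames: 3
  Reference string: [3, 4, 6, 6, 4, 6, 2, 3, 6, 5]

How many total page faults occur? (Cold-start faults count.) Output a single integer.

Step 0: ref 3 → FAULT, frames=[3,-,-]
Step 1: ref 4 → FAULT, frames=[3,4,-]
Step 2: ref 6 → FAULT, frames=[3,4,6]
Step 3: ref 6 → HIT, frames=[3,4,6]
Step 4: ref 4 → HIT, frames=[3,4,6]
Step 5: ref 6 → HIT, frames=[3,4,6]
Step 6: ref 2 → FAULT (evict 3), frames=[2,4,6]
Step 7: ref 3 → FAULT (evict 4), frames=[2,3,6]
Step 8: ref 6 → HIT, frames=[2,3,6]
Step 9: ref 5 → FAULT (evict 2), frames=[5,3,6]
Total faults: 6

Answer: 6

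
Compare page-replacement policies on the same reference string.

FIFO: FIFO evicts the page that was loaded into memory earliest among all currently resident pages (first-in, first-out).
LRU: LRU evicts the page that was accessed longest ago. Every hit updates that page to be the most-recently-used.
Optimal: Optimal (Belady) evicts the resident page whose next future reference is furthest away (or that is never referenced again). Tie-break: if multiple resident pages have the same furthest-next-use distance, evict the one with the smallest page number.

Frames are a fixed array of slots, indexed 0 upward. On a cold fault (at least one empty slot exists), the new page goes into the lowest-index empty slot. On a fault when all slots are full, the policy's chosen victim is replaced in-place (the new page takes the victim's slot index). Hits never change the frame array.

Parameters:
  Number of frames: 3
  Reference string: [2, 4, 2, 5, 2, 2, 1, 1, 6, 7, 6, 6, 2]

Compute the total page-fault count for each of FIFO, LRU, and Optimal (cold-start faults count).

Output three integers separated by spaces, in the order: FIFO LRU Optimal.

--- FIFO ---
  step 0: ref 2 -> FAULT, frames=[2,-,-] (faults so far: 1)
  step 1: ref 4 -> FAULT, frames=[2,4,-] (faults so far: 2)
  step 2: ref 2 -> HIT, frames=[2,4,-] (faults so far: 2)
  step 3: ref 5 -> FAULT, frames=[2,4,5] (faults so far: 3)
  step 4: ref 2 -> HIT, frames=[2,4,5] (faults so far: 3)
  step 5: ref 2 -> HIT, frames=[2,4,5] (faults so far: 3)
  step 6: ref 1 -> FAULT, evict 2, frames=[1,4,5] (faults so far: 4)
  step 7: ref 1 -> HIT, frames=[1,4,5] (faults so far: 4)
  step 8: ref 6 -> FAULT, evict 4, frames=[1,6,5] (faults so far: 5)
  step 9: ref 7 -> FAULT, evict 5, frames=[1,6,7] (faults so far: 6)
  step 10: ref 6 -> HIT, frames=[1,6,7] (faults so far: 6)
  step 11: ref 6 -> HIT, frames=[1,6,7] (faults so far: 6)
  step 12: ref 2 -> FAULT, evict 1, frames=[2,6,7] (faults so far: 7)
  FIFO total faults: 7
--- LRU ---
  step 0: ref 2 -> FAULT, frames=[2,-,-] (faults so far: 1)
  step 1: ref 4 -> FAULT, frames=[2,4,-] (faults so far: 2)
  step 2: ref 2 -> HIT, frames=[2,4,-] (faults so far: 2)
  step 3: ref 5 -> FAULT, frames=[2,4,5] (faults so far: 3)
  step 4: ref 2 -> HIT, frames=[2,4,5] (faults so far: 3)
  step 5: ref 2 -> HIT, frames=[2,4,5] (faults so far: 3)
  step 6: ref 1 -> FAULT, evict 4, frames=[2,1,5] (faults so far: 4)
  step 7: ref 1 -> HIT, frames=[2,1,5] (faults so far: 4)
  step 8: ref 6 -> FAULT, evict 5, frames=[2,1,6] (faults so far: 5)
  step 9: ref 7 -> FAULT, evict 2, frames=[7,1,6] (faults so far: 6)
  step 10: ref 6 -> HIT, frames=[7,1,6] (faults so far: 6)
  step 11: ref 6 -> HIT, frames=[7,1,6] (faults so far: 6)
  step 12: ref 2 -> FAULT, evict 1, frames=[7,2,6] (faults so far: 7)
  LRU total faults: 7
--- Optimal ---
  step 0: ref 2 -> FAULT, frames=[2,-,-] (faults so far: 1)
  step 1: ref 4 -> FAULT, frames=[2,4,-] (faults so far: 2)
  step 2: ref 2 -> HIT, frames=[2,4,-] (faults so far: 2)
  step 3: ref 5 -> FAULT, frames=[2,4,5] (faults so far: 3)
  step 4: ref 2 -> HIT, frames=[2,4,5] (faults so far: 3)
  step 5: ref 2 -> HIT, frames=[2,4,5] (faults so far: 3)
  step 6: ref 1 -> FAULT, evict 4, frames=[2,1,5] (faults so far: 4)
  step 7: ref 1 -> HIT, frames=[2,1,5] (faults so far: 4)
  step 8: ref 6 -> FAULT, evict 1, frames=[2,6,5] (faults so far: 5)
  step 9: ref 7 -> FAULT, evict 5, frames=[2,6,7] (faults so far: 6)
  step 10: ref 6 -> HIT, frames=[2,6,7] (faults so far: 6)
  step 11: ref 6 -> HIT, frames=[2,6,7] (faults so far: 6)
  step 12: ref 2 -> HIT, frames=[2,6,7] (faults so far: 6)
  Optimal total faults: 6

Answer: 7 7 6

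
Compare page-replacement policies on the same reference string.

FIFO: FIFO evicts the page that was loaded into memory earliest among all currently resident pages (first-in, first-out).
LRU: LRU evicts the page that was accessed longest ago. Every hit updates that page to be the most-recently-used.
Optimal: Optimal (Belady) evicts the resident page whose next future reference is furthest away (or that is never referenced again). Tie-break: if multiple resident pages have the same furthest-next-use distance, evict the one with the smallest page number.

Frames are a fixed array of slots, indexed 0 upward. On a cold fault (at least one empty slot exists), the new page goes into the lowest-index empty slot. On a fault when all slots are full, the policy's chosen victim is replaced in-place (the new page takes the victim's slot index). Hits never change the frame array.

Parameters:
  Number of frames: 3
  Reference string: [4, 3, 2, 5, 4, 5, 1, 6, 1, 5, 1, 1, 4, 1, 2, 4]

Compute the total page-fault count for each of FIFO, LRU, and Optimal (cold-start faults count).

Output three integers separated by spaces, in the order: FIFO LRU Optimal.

Answer: 11 9 8

Derivation:
--- FIFO ---
  step 0: ref 4 -> FAULT, frames=[4,-,-] (faults so far: 1)
  step 1: ref 3 -> FAULT, frames=[4,3,-] (faults so far: 2)
  step 2: ref 2 -> FAULT, frames=[4,3,2] (faults so far: 3)
  step 3: ref 5 -> FAULT, evict 4, frames=[5,3,2] (faults so far: 4)
  step 4: ref 4 -> FAULT, evict 3, frames=[5,4,2] (faults so far: 5)
  step 5: ref 5 -> HIT, frames=[5,4,2] (faults so far: 5)
  step 6: ref 1 -> FAULT, evict 2, frames=[5,4,1] (faults so far: 6)
  step 7: ref 6 -> FAULT, evict 5, frames=[6,4,1] (faults so far: 7)
  step 8: ref 1 -> HIT, frames=[6,4,1] (faults so far: 7)
  step 9: ref 5 -> FAULT, evict 4, frames=[6,5,1] (faults so far: 8)
  step 10: ref 1 -> HIT, frames=[6,5,1] (faults so far: 8)
  step 11: ref 1 -> HIT, frames=[6,5,1] (faults so far: 8)
  step 12: ref 4 -> FAULT, evict 1, frames=[6,5,4] (faults so far: 9)
  step 13: ref 1 -> FAULT, evict 6, frames=[1,5,4] (faults so far: 10)
  step 14: ref 2 -> FAULT, evict 5, frames=[1,2,4] (faults so far: 11)
  step 15: ref 4 -> HIT, frames=[1,2,4] (faults so far: 11)
  FIFO total faults: 11
--- LRU ---
  step 0: ref 4 -> FAULT, frames=[4,-,-] (faults so far: 1)
  step 1: ref 3 -> FAULT, frames=[4,3,-] (faults so far: 2)
  step 2: ref 2 -> FAULT, frames=[4,3,2] (faults so far: 3)
  step 3: ref 5 -> FAULT, evict 4, frames=[5,3,2] (faults so far: 4)
  step 4: ref 4 -> FAULT, evict 3, frames=[5,4,2] (faults so far: 5)
  step 5: ref 5 -> HIT, frames=[5,4,2] (faults so far: 5)
  step 6: ref 1 -> FAULT, evict 2, frames=[5,4,1] (faults so far: 6)
  step 7: ref 6 -> FAULT, evict 4, frames=[5,6,1] (faults so far: 7)
  step 8: ref 1 -> HIT, frames=[5,6,1] (faults so far: 7)
  step 9: ref 5 -> HIT, frames=[5,6,1] (faults so far: 7)
  step 10: ref 1 -> HIT, frames=[5,6,1] (faults so far: 7)
  step 11: ref 1 -> HIT, frames=[5,6,1] (faults so far: 7)
  step 12: ref 4 -> FAULT, evict 6, frames=[5,4,1] (faults so far: 8)
  step 13: ref 1 -> HIT, frames=[5,4,1] (faults so far: 8)
  step 14: ref 2 -> FAULT, evict 5, frames=[2,4,1] (faults so far: 9)
  step 15: ref 4 -> HIT, frames=[2,4,1] (faults so far: 9)
  LRU total faults: 9
--- Optimal ---
  step 0: ref 4 -> FAULT, frames=[4,-,-] (faults so far: 1)
  step 1: ref 3 -> FAULT, frames=[4,3,-] (faults so far: 2)
  step 2: ref 2 -> FAULT, frames=[4,3,2] (faults so far: 3)
  step 3: ref 5 -> FAULT, evict 3, frames=[4,5,2] (faults so far: 4)
  step 4: ref 4 -> HIT, frames=[4,5,2] (faults so far: 4)
  step 5: ref 5 -> HIT, frames=[4,5,2] (faults so far: 4)
  step 6: ref 1 -> FAULT, evict 2, frames=[4,5,1] (faults so far: 5)
  step 7: ref 6 -> FAULT, evict 4, frames=[6,5,1] (faults so far: 6)
  step 8: ref 1 -> HIT, frames=[6,5,1] (faults so far: 6)
  step 9: ref 5 -> HIT, frames=[6,5,1] (faults so far: 6)
  step 10: ref 1 -> HIT, frames=[6,5,1] (faults so far: 6)
  step 11: ref 1 -> HIT, frames=[6,5,1] (faults so far: 6)
  step 12: ref 4 -> FAULT, evict 5, frames=[6,4,1] (faults so far: 7)
  step 13: ref 1 -> HIT, frames=[6,4,1] (faults so far: 7)
  step 14: ref 2 -> FAULT, evict 1, frames=[6,4,2] (faults so far: 8)
  step 15: ref 4 -> HIT, frames=[6,4,2] (faults so far: 8)
  Optimal total faults: 8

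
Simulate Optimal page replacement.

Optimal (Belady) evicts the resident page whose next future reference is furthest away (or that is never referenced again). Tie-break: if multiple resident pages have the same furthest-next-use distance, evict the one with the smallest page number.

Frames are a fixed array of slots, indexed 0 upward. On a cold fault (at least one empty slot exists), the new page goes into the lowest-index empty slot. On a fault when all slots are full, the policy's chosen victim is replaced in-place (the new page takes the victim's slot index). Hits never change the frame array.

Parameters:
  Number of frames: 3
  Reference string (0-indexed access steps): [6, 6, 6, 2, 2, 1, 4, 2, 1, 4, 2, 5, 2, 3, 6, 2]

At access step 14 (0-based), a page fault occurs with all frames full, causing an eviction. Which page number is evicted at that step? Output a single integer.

Answer: 3

Derivation:
Step 0: ref 6 -> FAULT, frames=[6,-,-]
Step 1: ref 6 -> HIT, frames=[6,-,-]
Step 2: ref 6 -> HIT, frames=[6,-,-]
Step 3: ref 2 -> FAULT, frames=[6,2,-]
Step 4: ref 2 -> HIT, frames=[6,2,-]
Step 5: ref 1 -> FAULT, frames=[6,2,1]
Step 6: ref 4 -> FAULT, evict 6, frames=[4,2,1]
Step 7: ref 2 -> HIT, frames=[4,2,1]
Step 8: ref 1 -> HIT, frames=[4,2,1]
Step 9: ref 4 -> HIT, frames=[4,2,1]
Step 10: ref 2 -> HIT, frames=[4,2,1]
Step 11: ref 5 -> FAULT, evict 1, frames=[4,2,5]
Step 12: ref 2 -> HIT, frames=[4,2,5]
Step 13: ref 3 -> FAULT, evict 4, frames=[3,2,5]
Step 14: ref 6 -> FAULT, evict 3, frames=[6,2,5]
At step 14: evicted page 3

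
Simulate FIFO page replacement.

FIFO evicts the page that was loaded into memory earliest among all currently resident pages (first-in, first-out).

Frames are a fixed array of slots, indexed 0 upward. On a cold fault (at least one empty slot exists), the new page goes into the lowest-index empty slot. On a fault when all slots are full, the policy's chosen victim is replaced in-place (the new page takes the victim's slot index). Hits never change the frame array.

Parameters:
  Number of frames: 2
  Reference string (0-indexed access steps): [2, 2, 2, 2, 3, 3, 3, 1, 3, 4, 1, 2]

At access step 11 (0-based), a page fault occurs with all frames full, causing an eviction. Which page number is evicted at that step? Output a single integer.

Answer: 1

Derivation:
Step 0: ref 2 -> FAULT, frames=[2,-]
Step 1: ref 2 -> HIT, frames=[2,-]
Step 2: ref 2 -> HIT, frames=[2,-]
Step 3: ref 2 -> HIT, frames=[2,-]
Step 4: ref 3 -> FAULT, frames=[2,3]
Step 5: ref 3 -> HIT, frames=[2,3]
Step 6: ref 3 -> HIT, frames=[2,3]
Step 7: ref 1 -> FAULT, evict 2, frames=[1,3]
Step 8: ref 3 -> HIT, frames=[1,3]
Step 9: ref 4 -> FAULT, evict 3, frames=[1,4]
Step 10: ref 1 -> HIT, frames=[1,4]
Step 11: ref 2 -> FAULT, evict 1, frames=[2,4]
At step 11: evicted page 1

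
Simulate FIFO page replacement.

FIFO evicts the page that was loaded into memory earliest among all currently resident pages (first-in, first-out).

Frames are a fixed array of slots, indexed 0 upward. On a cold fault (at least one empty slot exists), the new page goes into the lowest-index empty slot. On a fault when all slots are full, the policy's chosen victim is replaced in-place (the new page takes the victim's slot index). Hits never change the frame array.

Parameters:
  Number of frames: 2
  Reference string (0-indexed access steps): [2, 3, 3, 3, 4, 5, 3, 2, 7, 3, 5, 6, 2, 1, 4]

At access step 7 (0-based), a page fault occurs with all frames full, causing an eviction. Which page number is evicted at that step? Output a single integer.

Step 0: ref 2 -> FAULT, frames=[2,-]
Step 1: ref 3 -> FAULT, frames=[2,3]
Step 2: ref 3 -> HIT, frames=[2,3]
Step 3: ref 3 -> HIT, frames=[2,3]
Step 4: ref 4 -> FAULT, evict 2, frames=[4,3]
Step 5: ref 5 -> FAULT, evict 3, frames=[4,5]
Step 6: ref 3 -> FAULT, evict 4, frames=[3,5]
Step 7: ref 2 -> FAULT, evict 5, frames=[3,2]
At step 7: evicted page 5

Answer: 5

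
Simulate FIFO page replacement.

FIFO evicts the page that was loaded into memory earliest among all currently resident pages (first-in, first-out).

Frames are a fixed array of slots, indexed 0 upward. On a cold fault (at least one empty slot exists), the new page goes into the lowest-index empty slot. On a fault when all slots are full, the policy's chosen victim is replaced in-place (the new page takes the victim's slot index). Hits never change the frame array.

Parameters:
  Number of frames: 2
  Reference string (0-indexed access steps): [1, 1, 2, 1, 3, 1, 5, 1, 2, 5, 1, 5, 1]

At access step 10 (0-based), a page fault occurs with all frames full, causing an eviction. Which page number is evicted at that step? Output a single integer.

Answer: 5

Derivation:
Step 0: ref 1 -> FAULT, frames=[1,-]
Step 1: ref 1 -> HIT, frames=[1,-]
Step 2: ref 2 -> FAULT, frames=[1,2]
Step 3: ref 1 -> HIT, frames=[1,2]
Step 4: ref 3 -> FAULT, evict 1, frames=[3,2]
Step 5: ref 1 -> FAULT, evict 2, frames=[3,1]
Step 6: ref 5 -> FAULT, evict 3, frames=[5,1]
Step 7: ref 1 -> HIT, frames=[5,1]
Step 8: ref 2 -> FAULT, evict 1, frames=[5,2]
Step 9: ref 5 -> HIT, frames=[5,2]
Step 10: ref 1 -> FAULT, evict 5, frames=[1,2]
At step 10: evicted page 5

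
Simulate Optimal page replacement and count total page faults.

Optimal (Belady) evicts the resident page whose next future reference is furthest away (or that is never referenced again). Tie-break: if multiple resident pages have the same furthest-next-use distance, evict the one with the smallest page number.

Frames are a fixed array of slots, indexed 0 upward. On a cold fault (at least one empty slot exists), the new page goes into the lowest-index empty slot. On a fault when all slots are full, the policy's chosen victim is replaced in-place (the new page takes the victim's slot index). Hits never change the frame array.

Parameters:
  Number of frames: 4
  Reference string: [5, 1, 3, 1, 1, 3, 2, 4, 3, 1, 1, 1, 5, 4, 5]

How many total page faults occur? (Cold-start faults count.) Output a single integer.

Answer: 5

Derivation:
Step 0: ref 5 → FAULT, frames=[5,-,-,-]
Step 1: ref 1 → FAULT, frames=[5,1,-,-]
Step 2: ref 3 → FAULT, frames=[5,1,3,-]
Step 3: ref 1 → HIT, frames=[5,1,3,-]
Step 4: ref 1 → HIT, frames=[5,1,3,-]
Step 5: ref 3 → HIT, frames=[5,1,3,-]
Step 6: ref 2 → FAULT, frames=[5,1,3,2]
Step 7: ref 4 → FAULT (evict 2), frames=[5,1,3,4]
Step 8: ref 3 → HIT, frames=[5,1,3,4]
Step 9: ref 1 → HIT, frames=[5,1,3,4]
Step 10: ref 1 → HIT, frames=[5,1,3,4]
Step 11: ref 1 → HIT, frames=[5,1,3,4]
Step 12: ref 5 → HIT, frames=[5,1,3,4]
Step 13: ref 4 → HIT, frames=[5,1,3,4]
Step 14: ref 5 → HIT, frames=[5,1,3,4]
Total faults: 5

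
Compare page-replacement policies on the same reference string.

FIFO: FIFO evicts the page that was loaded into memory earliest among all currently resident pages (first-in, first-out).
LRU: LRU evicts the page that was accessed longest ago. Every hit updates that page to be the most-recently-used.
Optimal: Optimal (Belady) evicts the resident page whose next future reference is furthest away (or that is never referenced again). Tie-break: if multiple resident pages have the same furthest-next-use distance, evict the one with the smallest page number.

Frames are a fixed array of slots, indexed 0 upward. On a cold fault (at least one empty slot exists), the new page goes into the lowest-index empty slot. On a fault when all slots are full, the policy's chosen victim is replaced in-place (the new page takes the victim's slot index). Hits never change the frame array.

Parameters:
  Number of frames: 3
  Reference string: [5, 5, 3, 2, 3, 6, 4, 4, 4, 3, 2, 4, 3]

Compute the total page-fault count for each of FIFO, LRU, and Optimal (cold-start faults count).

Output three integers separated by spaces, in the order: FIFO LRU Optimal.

Answer: 7 6 5

Derivation:
--- FIFO ---
  step 0: ref 5 -> FAULT, frames=[5,-,-] (faults so far: 1)
  step 1: ref 5 -> HIT, frames=[5,-,-] (faults so far: 1)
  step 2: ref 3 -> FAULT, frames=[5,3,-] (faults so far: 2)
  step 3: ref 2 -> FAULT, frames=[5,3,2] (faults so far: 3)
  step 4: ref 3 -> HIT, frames=[5,3,2] (faults so far: 3)
  step 5: ref 6 -> FAULT, evict 5, frames=[6,3,2] (faults so far: 4)
  step 6: ref 4 -> FAULT, evict 3, frames=[6,4,2] (faults so far: 5)
  step 7: ref 4 -> HIT, frames=[6,4,2] (faults so far: 5)
  step 8: ref 4 -> HIT, frames=[6,4,2] (faults so far: 5)
  step 9: ref 3 -> FAULT, evict 2, frames=[6,4,3] (faults so far: 6)
  step 10: ref 2 -> FAULT, evict 6, frames=[2,4,3] (faults so far: 7)
  step 11: ref 4 -> HIT, frames=[2,4,3] (faults so far: 7)
  step 12: ref 3 -> HIT, frames=[2,4,3] (faults so far: 7)
  FIFO total faults: 7
--- LRU ---
  step 0: ref 5 -> FAULT, frames=[5,-,-] (faults so far: 1)
  step 1: ref 5 -> HIT, frames=[5,-,-] (faults so far: 1)
  step 2: ref 3 -> FAULT, frames=[5,3,-] (faults so far: 2)
  step 3: ref 2 -> FAULT, frames=[5,3,2] (faults so far: 3)
  step 4: ref 3 -> HIT, frames=[5,3,2] (faults so far: 3)
  step 5: ref 6 -> FAULT, evict 5, frames=[6,3,2] (faults so far: 4)
  step 6: ref 4 -> FAULT, evict 2, frames=[6,3,4] (faults so far: 5)
  step 7: ref 4 -> HIT, frames=[6,3,4] (faults so far: 5)
  step 8: ref 4 -> HIT, frames=[6,3,4] (faults so far: 5)
  step 9: ref 3 -> HIT, frames=[6,3,4] (faults so far: 5)
  step 10: ref 2 -> FAULT, evict 6, frames=[2,3,4] (faults so far: 6)
  step 11: ref 4 -> HIT, frames=[2,3,4] (faults so far: 6)
  step 12: ref 3 -> HIT, frames=[2,3,4] (faults so far: 6)
  LRU total faults: 6
--- Optimal ---
  step 0: ref 5 -> FAULT, frames=[5,-,-] (faults so far: 1)
  step 1: ref 5 -> HIT, frames=[5,-,-] (faults so far: 1)
  step 2: ref 3 -> FAULT, frames=[5,3,-] (faults so far: 2)
  step 3: ref 2 -> FAULT, frames=[5,3,2] (faults so far: 3)
  step 4: ref 3 -> HIT, frames=[5,3,2] (faults so far: 3)
  step 5: ref 6 -> FAULT, evict 5, frames=[6,3,2] (faults so far: 4)
  step 6: ref 4 -> FAULT, evict 6, frames=[4,3,2] (faults so far: 5)
  step 7: ref 4 -> HIT, frames=[4,3,2] (faults so far: 5)
  step 8: ref 4 -> HIT, frames=[4,3,2] (faults so far: 5)
  step 9: ref 3 -> HIT, frames=[4,3,2] (faults so far: 5)
  step 10: ref 2 -> HIT, frames=[4,3,2] (faults so far: 5)
  step 11: ref 4 -> HIT, frames=[4,3,2] (faults so far: 5)
  step 12: ref 3 -> HIT, frames=[4,3,2] (faults so far: 5)
  Optimal total faults: 5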